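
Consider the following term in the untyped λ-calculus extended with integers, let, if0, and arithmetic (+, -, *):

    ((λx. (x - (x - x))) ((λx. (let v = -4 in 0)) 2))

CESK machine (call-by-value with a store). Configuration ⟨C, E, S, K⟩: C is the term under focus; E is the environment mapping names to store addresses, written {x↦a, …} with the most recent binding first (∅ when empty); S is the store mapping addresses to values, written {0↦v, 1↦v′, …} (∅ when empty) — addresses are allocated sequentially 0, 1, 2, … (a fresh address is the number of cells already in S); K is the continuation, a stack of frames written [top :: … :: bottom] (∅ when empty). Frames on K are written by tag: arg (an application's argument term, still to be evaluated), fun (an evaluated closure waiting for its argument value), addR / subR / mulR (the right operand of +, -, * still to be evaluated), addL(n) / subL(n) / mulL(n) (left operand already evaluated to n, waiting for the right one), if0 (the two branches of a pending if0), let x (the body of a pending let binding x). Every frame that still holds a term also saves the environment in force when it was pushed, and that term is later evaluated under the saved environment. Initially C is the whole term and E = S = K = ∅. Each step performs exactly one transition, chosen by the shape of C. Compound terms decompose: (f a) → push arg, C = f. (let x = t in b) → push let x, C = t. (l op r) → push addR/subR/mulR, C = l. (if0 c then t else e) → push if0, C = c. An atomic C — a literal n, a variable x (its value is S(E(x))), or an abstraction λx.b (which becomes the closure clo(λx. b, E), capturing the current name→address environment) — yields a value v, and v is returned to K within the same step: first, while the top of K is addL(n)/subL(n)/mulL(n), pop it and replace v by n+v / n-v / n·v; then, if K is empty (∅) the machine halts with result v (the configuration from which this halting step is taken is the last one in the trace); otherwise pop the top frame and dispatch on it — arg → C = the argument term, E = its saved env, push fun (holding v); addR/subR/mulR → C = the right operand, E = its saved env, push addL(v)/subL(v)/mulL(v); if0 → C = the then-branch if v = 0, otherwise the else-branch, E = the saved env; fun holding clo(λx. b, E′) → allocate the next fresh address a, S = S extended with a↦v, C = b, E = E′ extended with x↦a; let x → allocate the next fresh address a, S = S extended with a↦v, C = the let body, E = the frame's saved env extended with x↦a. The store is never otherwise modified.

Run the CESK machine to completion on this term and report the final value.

0. <C=((λx. (x - (x - x))) ((λx. (let v = -4 in 0)) 2)), E=∅, S=∅, K=∅>
1. <C=(λx. (x - (x - x))), E=∅, S=∅, K=[arg]>
2. <C=((λx. (let v = -4 in 0)) 2), E=∅, S=∅, K=[fun]>
3. <C=(λx. (let v = -4 in 0)), E=∅, S=∅, K=[arg :: fun]>
4. <C=2, E=∅, S=∅, K=[fun :: fun]>
5. <C=(let v = -4 in 0), E={x↦0}, S={0↦2}, K=[fun]>
6. <C=-4, E={x↦0}, S={0↦2}, K=[let v :: fun]>
7. <C=0, E={v↦1, x↦0}, S={0↦2, 1↦-4}, K=[fun]>
8. <C=(x - (x - x)), E={x↦2}, S={0↦2, 1↦-4, 2↦0}, K=∅>
9. <C=x, E={x↦2}, S={0↦2, 1↦-4, 2↦0}, K=[subR]>
10. <C=(x - x), E={x↦2}, S={0↦2, 1↦-4, 2↦0}, K=[subL(0)]>
11. <C=x, E={x↦2}, S={0↦2, 1↦-4, 2↦0}, K=[subR :: subL(0)]>
12. <C=x, E={x↦2}, S={0↦2, 1↦-4, 2↦0}, K=[subL(0) :: subL(0)]>
→ final value 0

Answer: 0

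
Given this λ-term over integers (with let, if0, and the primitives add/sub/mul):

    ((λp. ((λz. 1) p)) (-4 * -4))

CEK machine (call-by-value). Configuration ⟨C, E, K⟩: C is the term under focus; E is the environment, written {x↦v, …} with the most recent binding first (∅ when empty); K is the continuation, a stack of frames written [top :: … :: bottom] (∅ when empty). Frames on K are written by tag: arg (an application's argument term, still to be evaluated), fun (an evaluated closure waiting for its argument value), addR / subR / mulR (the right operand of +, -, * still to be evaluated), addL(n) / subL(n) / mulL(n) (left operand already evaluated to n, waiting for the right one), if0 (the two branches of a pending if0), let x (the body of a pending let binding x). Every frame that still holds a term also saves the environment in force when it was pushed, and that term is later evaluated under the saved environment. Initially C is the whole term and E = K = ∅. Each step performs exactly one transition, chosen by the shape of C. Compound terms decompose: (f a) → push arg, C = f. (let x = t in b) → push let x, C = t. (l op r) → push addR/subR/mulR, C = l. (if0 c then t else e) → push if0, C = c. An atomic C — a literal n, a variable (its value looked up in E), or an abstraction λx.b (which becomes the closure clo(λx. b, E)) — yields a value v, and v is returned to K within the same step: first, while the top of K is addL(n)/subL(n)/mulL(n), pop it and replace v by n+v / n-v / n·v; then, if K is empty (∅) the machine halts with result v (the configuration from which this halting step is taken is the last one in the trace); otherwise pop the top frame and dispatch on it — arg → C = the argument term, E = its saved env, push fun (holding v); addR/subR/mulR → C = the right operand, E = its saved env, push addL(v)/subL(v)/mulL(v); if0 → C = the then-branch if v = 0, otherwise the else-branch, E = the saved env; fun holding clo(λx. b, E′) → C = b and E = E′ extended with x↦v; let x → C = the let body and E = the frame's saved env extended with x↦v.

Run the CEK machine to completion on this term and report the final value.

0. <C=((λp. ((λz. 1) p)) (-4 * -4)), E=∅, K=∅>
1. <C=(λp. ((λz. 1) p)), E=∅, K=[arg]>
2. <C=(-4 * -4), E=∅, K=[fun]>
3. <C=-4, E=∅, K=[mulR :: fun]>
4. <C=-4, E=∅, K=[mulL(-4) :: fun]>
5. <C=((λz. 1) p), E={p↦16}, K=∅>
6. <C=(λz. 1), E={p↦16}, K=[arg]>
7. <C=p, E={p↦16}, K=[fun]>
8. <C=1, E={z↦16, p↦16}, K=∅>
→ final value 1

Answer: 1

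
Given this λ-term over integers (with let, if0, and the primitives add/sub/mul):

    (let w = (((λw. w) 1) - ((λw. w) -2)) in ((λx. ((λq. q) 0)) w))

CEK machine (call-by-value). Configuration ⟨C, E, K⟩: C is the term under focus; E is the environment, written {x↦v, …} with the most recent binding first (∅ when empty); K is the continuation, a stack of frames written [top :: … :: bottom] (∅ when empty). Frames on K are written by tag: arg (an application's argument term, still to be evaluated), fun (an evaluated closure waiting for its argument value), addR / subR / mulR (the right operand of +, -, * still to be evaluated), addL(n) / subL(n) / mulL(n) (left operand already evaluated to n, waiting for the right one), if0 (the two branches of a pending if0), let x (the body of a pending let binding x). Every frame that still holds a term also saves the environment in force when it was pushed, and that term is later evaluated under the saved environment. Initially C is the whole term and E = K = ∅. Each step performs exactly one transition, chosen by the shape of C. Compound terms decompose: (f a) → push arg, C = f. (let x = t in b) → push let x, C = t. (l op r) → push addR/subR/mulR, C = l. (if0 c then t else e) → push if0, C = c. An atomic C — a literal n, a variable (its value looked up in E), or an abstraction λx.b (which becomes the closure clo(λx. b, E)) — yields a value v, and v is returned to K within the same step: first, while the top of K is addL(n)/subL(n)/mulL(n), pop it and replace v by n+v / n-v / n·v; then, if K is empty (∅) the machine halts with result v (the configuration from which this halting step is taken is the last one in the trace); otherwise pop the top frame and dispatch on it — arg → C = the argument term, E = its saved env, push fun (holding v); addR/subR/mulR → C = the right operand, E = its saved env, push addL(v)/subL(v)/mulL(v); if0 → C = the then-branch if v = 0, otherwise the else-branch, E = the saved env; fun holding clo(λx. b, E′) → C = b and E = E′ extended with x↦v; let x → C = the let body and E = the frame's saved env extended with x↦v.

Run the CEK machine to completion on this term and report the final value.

Answer: 0

Derivation:
step 0: [C=(let w = (((λw. w) 1) - ((λw. w) -2)) in ((λx. ((λq. q) 0)) w)) | E=∅ | K=∅]
step 1: [C=(((λw. w) 1) - ((λw. w) -2)) | E=∅ | K=[let w]]
step 2: [C=((λw. w) 1) | E=∅ | K=[subR :: let w]]
step 3: [C=(λw. w) | E=∅ | K=[arg :: subR :: let w]]
step 4: [C=1 | E=∅ | K=[fun :: subR :: let w]]
step 5: [C=w | E={w↦1} | K=[subR :: let w]]
step 6: [C=((λw. w) -2) | E=∅ | K=[subL(1) :: let w]]
step 7: [C=(λw. w) | E=∅ | K=[arg :: subL(1) :: let w]]
step 8: [C=-2 | E=∅ | K=[fun :: subL(1) :: let w]]
step 9: [C=w | E={w↦-2} | K=[subL(1) :: let w]]
step 10: [C=((λx. ((λq. q) 0)) w) | E={w↦3} | K=∅]
step 11: [C=(λx. ((λq. q) 0)) | E={w↦3} | K=[arg]]
step 12: [C=w | E={w↦3} | K=[fun]]
step 13: [C=((λq. q) 0) | E={x↦3, w↦3} | K=∅]
step 14: [C=(λq. q) | E={x↦3, w↦3} | K=[arg]]
step 15: [C=0 | E={x↦3, w↦3} | K=[fun]]
step 16: [C=q | E={q↦0, x↦3, w↦3} | K=∅]
→ final value 0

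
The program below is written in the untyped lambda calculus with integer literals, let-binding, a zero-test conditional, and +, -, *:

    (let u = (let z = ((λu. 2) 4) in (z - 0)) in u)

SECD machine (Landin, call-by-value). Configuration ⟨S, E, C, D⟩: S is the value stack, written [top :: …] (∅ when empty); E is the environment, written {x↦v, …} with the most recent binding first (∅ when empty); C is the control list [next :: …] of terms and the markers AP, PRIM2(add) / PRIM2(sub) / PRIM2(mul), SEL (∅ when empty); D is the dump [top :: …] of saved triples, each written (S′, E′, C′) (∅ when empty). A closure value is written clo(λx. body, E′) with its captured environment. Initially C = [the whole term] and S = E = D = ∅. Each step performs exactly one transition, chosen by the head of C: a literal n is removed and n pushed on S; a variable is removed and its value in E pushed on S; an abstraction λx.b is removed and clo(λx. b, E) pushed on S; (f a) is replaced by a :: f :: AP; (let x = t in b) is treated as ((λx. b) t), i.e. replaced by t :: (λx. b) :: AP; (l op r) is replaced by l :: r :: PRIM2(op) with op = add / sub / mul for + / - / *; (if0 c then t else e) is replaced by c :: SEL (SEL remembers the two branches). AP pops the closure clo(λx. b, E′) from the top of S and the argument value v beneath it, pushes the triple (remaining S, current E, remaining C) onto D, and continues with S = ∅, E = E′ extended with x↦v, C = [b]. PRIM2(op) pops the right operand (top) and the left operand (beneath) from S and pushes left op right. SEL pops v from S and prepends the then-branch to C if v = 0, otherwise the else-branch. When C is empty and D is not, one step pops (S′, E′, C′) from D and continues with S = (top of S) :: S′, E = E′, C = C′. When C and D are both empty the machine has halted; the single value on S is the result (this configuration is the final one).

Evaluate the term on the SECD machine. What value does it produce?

step 0: [S=∅ | E=∅ | C=[(let u = (let z = ((λu. 2) 4) in (z - 0)) in u)] | D=∅]
step 1: [S=∅ | E=∅ | C=[(let z = ((λu. 2) 4) in (z - 0)) :: (λu. u) :: AP] | D=∅]
step 2: [S=∅ | E=∅ | C=[((λu. 2) 4) :: (λz. (z - 0)) :: AP :: (λu. u) :: AP] | D=∅]
step 3: [S=∅ | E=∅ | C=[4 :: (λu. 2) :: AP :: (λz. (z - 0)) :: AP :: (λu. u) :: AP] | D=∅]
step 4: [S=[4] | E=∅ | C=[(λu. 2) :: AP :: (λz. (z - 0)) :: AP :: (λu. u) :: AP] | D=∅]
step 5: [S=[clo(λu. 2, ∅) :: 4] | E=∅ | C=[AP :: (λz. (z - 0)) :: AP :: (λu. u) :: AP] | D=∅]
step 6: [S=∅ | E={u↦4} | C=[2] | D=[(∅, ∅, [(λz. (z - 0)) :: AP :: (λu. u) :: AP])]]
step 7: [S=[2] | E={u↦4} | C=∅ | D=[(∅, ∅, [(λz. (z - 0)) :: AP :: (λu. u) :: AP])]]
step 8: [S=[2] | E=∅ | C=[(λz. (z - 0)) :: AP :: (λu. u) :: AP] | D=∅]
step 9: [S=[clo(λz. (z - 0), ∅) :: 2] | E=∅ | C=[AP :: (λu. u) :: AP] | D=∅]
step 10: [S=∅ | E={z↦2} | C=[(z - 0)] | D=[(∅, ∅, [(λu. u) :: AP])]]
step 11: [S=∅ | E={z↦2} | C=[z :: 0 :: PRIM2(sub)] | D=[(∅, ∅, [(λu. u) :: AP])]]
step 12: [S=[2] | E={z↦2} | C=[0 :: PRIM2(sub)] | D=[(∅, ∅, [(λu. u) :: AP])]]
step 13: [S=[0 :: 2] | E={z↦2} | C=[PRIM2(sub)] | D=[(∅, ∅, [(λu. u) :: AP])]]
step 14: [S=[2] | E={z↦2} | C=∅ | D=[(∅, ∅, [(λu. u) :: AP])]]
step 15: [S=[2] | E=∅ | C=[(λu. u) :: AP] | D=∅]
step 16: [S=[clo(λu. u, ∅) :: 2] | E=∅ | C=[AP] | D=∅]
step 17: [S=∅ | E={u↦2} | C=[u] | D=[(∅, ∅, ∅)]]
step 18: [S=[2] | E={u↦2} | C=∅ | D=[(∅, ∅, ∅)]]
step 19: [S=[2] | E=∅ | C=∅ | D=∅]
→ final value 2

Answer: 2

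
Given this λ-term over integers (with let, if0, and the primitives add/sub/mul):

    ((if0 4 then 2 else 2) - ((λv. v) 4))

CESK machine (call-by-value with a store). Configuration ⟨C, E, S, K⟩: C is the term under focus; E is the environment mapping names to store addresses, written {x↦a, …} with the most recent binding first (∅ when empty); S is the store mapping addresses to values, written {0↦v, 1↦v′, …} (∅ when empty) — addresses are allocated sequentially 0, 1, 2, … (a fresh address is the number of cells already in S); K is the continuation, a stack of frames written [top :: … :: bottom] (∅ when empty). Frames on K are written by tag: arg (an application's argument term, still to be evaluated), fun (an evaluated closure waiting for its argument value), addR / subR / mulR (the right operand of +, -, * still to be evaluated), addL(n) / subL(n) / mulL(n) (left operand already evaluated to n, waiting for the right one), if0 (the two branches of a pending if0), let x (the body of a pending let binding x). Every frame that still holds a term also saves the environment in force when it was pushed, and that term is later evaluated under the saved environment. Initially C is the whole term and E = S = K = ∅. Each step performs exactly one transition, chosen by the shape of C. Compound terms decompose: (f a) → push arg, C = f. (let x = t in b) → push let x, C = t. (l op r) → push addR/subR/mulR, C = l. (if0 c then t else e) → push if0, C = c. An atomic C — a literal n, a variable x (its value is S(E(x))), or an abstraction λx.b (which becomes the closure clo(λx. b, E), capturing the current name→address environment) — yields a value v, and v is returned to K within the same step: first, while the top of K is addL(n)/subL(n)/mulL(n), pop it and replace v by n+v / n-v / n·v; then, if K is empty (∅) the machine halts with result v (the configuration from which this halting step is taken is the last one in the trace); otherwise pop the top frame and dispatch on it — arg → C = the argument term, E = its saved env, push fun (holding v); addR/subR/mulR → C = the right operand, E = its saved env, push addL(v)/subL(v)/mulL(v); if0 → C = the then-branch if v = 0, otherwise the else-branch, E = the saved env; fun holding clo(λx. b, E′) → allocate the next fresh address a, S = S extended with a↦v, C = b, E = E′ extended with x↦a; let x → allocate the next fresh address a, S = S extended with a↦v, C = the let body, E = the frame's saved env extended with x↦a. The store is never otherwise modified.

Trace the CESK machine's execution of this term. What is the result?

Answer: -2

Machine steps:
[0] <C=((if0 4 then 2 else 2) - ((λv. v) 4)), E=∅, S=∅, K=∅>
[1] <C=(if0 4 then 2 else 2), E=∅, S=∅, K=[subR]>
[2] <C=4, E=∅, S=∅, K=[if0 :: subR]>
[3] <C=2, E=∅, S=∅, K=[subR]>
[4] <C=((λv. v) 4), E=∅, S=∅, K=[subL(2)]>
[5] <C=(λv. v), E=∅, S=∅, K=[arg :: subL(2)]>
[6] <C=4, E=∅, S=∅, K=[fun :: subL(2)]>
[7] <C=v, E={v↦0}, S={0↦4}, K=[subL(2)]>
→ final value -2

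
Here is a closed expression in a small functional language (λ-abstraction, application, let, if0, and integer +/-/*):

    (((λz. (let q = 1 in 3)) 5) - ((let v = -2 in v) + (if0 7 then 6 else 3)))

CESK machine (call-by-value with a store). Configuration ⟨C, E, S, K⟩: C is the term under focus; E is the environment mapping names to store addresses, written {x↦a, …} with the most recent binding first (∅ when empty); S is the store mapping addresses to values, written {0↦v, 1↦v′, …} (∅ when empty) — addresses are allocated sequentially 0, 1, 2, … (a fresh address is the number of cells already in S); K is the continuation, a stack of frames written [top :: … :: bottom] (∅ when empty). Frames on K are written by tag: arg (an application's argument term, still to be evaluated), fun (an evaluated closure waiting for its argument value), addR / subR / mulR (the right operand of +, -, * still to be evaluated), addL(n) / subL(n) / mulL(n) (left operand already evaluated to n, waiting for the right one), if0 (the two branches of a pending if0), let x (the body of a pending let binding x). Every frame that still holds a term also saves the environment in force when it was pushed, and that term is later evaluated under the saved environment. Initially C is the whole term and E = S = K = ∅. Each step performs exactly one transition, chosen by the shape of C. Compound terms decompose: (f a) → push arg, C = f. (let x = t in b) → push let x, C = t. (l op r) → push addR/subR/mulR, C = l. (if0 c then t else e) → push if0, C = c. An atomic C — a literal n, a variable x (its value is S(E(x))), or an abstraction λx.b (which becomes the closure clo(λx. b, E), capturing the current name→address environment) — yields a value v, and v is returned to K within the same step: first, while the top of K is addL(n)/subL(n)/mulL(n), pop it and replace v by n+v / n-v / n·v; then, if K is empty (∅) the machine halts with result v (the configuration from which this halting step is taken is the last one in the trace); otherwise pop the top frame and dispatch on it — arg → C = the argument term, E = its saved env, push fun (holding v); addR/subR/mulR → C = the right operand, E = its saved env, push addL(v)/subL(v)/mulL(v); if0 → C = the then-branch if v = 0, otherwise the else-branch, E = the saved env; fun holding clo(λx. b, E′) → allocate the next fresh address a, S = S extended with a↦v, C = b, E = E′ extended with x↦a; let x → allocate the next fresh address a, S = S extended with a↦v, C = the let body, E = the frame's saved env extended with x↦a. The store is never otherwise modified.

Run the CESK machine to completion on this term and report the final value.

Answer: 2

Derivation:
step 0: [C=(((λz. (let q = 1 in 3)) 5) - ((let v = -2 in v) + (if0 7 then 6 else 3))) | E=∅ | S=∅ | K=∅]
step 1: [C=((λz. (let q = 1 in 3)) 5) | E=∅ | S=∅ | K=[subR]]
step 2: [C=(λz. (let q = 1 in 3)) | E=∅ | S=∅ | K=[arg :: subR]]
step 3: [C=5 | E=∅ | S=∅ | K=[fun :: subR]]
step 4: [C=(let q = 1 in 3) | E={z↦0} | S={0↦5} | K=[subR]]
step 5: [C=1 | E={z↦0} | S={0↦5} | K=[let q :: subR]]
step 6: [C=3 | E={q↦1, z↦0} | S={0↦5, 1↦1} | K=[subR]]
step 7: [C=((let v = -2 in v) + (if0 7 then 6 else 3)) | E=∅ | S={0↦5, 1↦1} | K=[subL(3)]]
step 8: [C=(let v = -2 in v) | E=∅ | S={0↦5, 1↦1} | K=[addR :: subL(3)]]
step 9: [C=-2 | E=∅ | S={0↦5, 1↦1} | K=[let v :: addR :: subL(3)]]
step 10: [C=v | E={v↦2} | S={0↦5, 1↦1, 2↦-2} | K=[addR :: subL(3)]]
step 11: [C=(if0 7 then 6 else 3) | E=∅ | S={0↦5, 1↦1, 2↦-2} | K=[addL(-2) :: subL(3)]]
step 12: [C=7 | E=∅ | S={0↦5, 1↦1, 2↦-2} | K=[if0 :: addL(-2) :: subL(3)]]
step 13: [C=3 | E=∅ | S={0↦5, 1↦1, 2↦-2} | K=[addL(-2) :: subL(3)]]
→ final value 2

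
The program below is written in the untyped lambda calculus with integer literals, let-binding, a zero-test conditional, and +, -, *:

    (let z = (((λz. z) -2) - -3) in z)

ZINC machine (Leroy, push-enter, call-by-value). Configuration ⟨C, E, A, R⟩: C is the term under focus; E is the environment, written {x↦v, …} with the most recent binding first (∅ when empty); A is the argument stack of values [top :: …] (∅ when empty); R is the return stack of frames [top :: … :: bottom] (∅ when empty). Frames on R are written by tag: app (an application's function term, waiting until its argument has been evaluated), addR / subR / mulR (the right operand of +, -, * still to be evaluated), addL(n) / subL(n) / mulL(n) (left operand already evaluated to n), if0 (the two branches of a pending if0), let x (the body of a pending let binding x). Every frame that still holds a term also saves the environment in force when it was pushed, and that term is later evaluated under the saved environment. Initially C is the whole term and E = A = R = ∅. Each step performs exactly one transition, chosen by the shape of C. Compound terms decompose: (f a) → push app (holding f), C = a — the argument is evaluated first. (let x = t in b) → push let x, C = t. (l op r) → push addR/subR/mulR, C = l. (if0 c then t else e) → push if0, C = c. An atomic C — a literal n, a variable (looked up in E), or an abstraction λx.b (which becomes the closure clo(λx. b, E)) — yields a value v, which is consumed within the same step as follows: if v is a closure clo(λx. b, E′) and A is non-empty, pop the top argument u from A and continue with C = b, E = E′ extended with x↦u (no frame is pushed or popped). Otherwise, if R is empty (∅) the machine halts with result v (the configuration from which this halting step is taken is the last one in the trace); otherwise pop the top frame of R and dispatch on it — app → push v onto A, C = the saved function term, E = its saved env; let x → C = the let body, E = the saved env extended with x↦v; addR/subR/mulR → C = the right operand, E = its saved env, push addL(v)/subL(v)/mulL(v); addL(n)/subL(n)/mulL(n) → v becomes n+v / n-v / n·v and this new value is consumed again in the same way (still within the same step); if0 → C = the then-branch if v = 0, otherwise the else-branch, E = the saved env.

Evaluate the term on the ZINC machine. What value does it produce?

Answer: 1

Execution trace:
t=0: [C=(let z = (((λz. z) -2) - -3) in z) | E=∅ | A=∅ | R=∅]
t=1: [C=(((λz. z) -2) - -3) | E=∅ | A=∅ | R=[let z]]
t=2: [C=((λz. z) -2) | E=∅ | A=∅ | R=[subR :: let z]]
t=3: [C=-2 | E=∅ | A=∅ | R=[app :: subR :: let z]]
t=4: [C=(λz. z) | E=∅ | A=[-2] | R=[subR :: let z]]
t=5: [C=z | E={z↦-2} | A=∅ | R=[subR :: let z]]
t=6: [C=-3 | E=∅ | A=∅ | R=[subL(-2) :: let z]]
t=7: [C=z | E={z↦1} | A=∅ | R=∅]
→ final value 1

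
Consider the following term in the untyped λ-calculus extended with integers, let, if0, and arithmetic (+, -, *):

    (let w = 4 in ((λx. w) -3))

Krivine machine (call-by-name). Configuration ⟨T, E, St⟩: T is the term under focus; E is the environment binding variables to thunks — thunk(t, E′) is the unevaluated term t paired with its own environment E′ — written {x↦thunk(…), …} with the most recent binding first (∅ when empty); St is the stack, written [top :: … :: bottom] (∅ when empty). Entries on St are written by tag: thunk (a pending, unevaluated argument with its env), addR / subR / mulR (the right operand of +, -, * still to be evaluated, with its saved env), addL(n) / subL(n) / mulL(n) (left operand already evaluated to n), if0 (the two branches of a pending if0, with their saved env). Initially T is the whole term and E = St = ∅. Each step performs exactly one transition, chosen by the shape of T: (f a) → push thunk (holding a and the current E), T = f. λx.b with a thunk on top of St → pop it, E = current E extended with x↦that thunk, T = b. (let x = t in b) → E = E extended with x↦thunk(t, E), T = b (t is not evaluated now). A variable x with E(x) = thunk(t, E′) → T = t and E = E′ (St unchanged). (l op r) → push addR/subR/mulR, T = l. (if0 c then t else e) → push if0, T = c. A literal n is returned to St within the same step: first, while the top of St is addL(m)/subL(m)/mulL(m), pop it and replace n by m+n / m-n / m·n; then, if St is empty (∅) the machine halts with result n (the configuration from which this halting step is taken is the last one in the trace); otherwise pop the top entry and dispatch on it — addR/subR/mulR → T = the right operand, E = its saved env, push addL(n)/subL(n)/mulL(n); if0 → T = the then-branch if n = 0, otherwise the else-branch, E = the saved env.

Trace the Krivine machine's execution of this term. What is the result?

0. [T=(let w = 4 in ((λx. w) -3)) | E=∅ | St=∅]
1. [T=((λx. w) -3) | E={w↦thunk(4, ∅)} | St=∅]
2. [T=(λx. w) | E={w↦thunk(4, ∅)} | St=[thunk]]
3. [T=w | E={x↦thunk(-3, {w↦thunk(4, ∅)}), w↦thunk(4, ∅)} | St=∅]
4. [T=4 | E=∅ | St=∅]
→ final value 4

Answer: 4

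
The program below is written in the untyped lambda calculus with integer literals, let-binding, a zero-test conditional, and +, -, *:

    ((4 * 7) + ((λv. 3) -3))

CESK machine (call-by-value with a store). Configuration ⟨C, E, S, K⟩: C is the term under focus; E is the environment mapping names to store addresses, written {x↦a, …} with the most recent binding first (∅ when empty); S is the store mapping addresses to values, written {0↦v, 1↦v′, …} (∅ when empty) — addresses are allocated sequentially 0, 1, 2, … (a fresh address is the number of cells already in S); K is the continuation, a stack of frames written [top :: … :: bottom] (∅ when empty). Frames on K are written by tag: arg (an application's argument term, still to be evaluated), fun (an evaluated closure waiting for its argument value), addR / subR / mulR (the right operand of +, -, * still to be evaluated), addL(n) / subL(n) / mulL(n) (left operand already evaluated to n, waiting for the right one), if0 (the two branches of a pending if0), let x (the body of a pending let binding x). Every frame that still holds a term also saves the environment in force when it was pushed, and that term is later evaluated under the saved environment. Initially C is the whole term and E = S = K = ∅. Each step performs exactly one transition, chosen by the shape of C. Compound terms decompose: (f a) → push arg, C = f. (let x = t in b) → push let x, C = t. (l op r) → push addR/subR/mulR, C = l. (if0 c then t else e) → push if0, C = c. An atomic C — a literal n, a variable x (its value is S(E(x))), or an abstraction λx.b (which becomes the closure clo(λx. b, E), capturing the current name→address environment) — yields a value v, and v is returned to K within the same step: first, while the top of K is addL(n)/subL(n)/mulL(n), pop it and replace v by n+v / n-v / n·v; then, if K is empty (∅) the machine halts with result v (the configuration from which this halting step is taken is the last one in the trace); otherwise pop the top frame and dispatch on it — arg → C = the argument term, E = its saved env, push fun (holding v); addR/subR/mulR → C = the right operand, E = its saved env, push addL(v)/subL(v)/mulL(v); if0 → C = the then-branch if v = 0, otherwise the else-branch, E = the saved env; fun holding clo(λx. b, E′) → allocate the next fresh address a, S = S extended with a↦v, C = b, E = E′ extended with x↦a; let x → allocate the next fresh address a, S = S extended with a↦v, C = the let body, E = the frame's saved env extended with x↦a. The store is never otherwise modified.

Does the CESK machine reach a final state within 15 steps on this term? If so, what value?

Answer: 31

Derivation:
[0] ⟨C=((4 * 7) + ((λv. 3) -3)); E=∅; S=∅; K=∅⟩
[1] ⟨C=(4 * 7); E=∅; S=∅; K=[addR]⟩
[2] ⟨C=4; E=∅; S=∅; K=[mulR :: addR]⟩
[3] ⟨C=7; E=∅; S=∅; K=[mulL(4) :: addR]⟩
[4] ⟨C=((λv. 3) -3); E=∅; S=∅; K=[addL(28)]⟩
[5] ⟨C=(λv. 3); E=∅; S=∅; K=[arg :: addL(28)]⟩
[6] ⟨C=-3; E=∅; S=∅; K=[fun :: addL(28)]⟩
[7] ⟨C=3; E={v↦0}; S={0↦-3}; K=[addL(28)]⟩
→ final value 31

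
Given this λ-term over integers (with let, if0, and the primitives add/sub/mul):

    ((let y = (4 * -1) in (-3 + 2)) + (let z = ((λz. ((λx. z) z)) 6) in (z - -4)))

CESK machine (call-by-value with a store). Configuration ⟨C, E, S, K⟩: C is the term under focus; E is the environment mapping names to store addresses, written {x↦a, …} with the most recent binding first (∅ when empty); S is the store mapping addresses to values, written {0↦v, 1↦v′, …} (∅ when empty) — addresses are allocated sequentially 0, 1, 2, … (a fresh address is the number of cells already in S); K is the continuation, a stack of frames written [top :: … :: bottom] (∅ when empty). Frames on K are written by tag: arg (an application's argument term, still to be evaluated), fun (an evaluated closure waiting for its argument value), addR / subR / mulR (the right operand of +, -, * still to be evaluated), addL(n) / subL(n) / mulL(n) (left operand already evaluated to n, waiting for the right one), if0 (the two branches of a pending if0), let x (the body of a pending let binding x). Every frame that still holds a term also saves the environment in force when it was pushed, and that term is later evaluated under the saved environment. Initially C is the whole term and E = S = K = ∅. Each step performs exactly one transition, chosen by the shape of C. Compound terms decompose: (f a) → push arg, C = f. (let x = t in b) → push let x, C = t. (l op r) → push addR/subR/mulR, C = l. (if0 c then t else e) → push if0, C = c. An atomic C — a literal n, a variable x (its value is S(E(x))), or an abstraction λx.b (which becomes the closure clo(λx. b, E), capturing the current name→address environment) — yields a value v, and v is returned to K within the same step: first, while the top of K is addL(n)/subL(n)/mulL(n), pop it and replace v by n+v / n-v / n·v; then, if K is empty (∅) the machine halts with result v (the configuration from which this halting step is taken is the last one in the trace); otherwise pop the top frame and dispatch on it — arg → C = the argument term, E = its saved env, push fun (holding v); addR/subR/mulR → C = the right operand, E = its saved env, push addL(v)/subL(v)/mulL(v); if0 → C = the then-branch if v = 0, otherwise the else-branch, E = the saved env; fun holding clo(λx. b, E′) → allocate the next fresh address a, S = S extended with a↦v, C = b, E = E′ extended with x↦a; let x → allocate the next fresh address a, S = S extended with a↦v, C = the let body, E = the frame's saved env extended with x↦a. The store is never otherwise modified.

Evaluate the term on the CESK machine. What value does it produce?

Answer: 9

Derivation:
[0] <C=((let y = (4 * -1) in (-3 + 2)) + (let z = ((λz. ((λx. z) z)) 6) in (z - -4))), E=∅, S=∅, K=∅>
[1] <C=(let y = (4 * -1) in (-3 + 2)), E=∅, S=∅, K=[addR]>
[2] <C=(4 * -1), E=∅, S=∅, K=[let y :: addR]>
[3] <C=4, E=∅, S=∅, K=[mulR :: let y :: addR]>
[4] <C=-1, E=∅, S=∅, K=[mulL(4) :: let y :: addR]>
[5] <C=(-3 + 2), E={y↦0}, S={0↦-4}, K=[addR]>
[6] <C=-3, E={y↦0}, S={0↦-4}, K=[addR :: addR]>
[7] <C=2, E={y↦0}, S={0↦-4}, K=[addL(-3) :: addR]>
[8] <C=(let z = ((λz. ((λx. z) z)) 6) in (z - -4)), E=∅, S={0↦-4}, K=[addL(-1)]>
[9] <C=((λz. ((λx. z) z)) 6), E=∅, S={0↦-4}, K=[let z :: addL(-1)]>
[10] <C=(λz. ((λx. z) z)), E=∅, S={0↦-4}, K=[arg :: let z :: addL(-1)]>
[11] <C=6, E=∅, S={0↦-4}, K=[fun :: let z :: addL(-1)]>
[12] <C=((λx. z) z), E={z↦1}, S={0↦-4, 1↦6}, K=[let z :: addL(-1)]>
[13] <C=(λx. z), E={z↦1}, S={0↦-4, 1↦6}, K=[arg :: let z :: addL(-1)]>
[14] <C=z, E={z↦1}, S={0↦-4, 1↦6}, K=[fun :: let z :: addL(-1)]>
[15] <C=z, E={x↦2, z↦1}, S={0↦-4, 1↦6, 2↦6}, K=[let z :: addL(-1)]>
[16] <C=(z - -4), E={z↦3}, S={0↦-4, 1↦6, 2↦6, 3↦6}, K=[addL(-1)]>
[17] <C=z, E={z↦3}, S={0↦-4, 1↦6, 2↦6, 3↦6}, K=[subR :: addL(-1)]>
[18] <C=-4, E={z↦3}, S={0↦-4, 1↦6, 2↦6, 3↦6}, K=[subL(6) :: addL(-1)]>
→ final value 9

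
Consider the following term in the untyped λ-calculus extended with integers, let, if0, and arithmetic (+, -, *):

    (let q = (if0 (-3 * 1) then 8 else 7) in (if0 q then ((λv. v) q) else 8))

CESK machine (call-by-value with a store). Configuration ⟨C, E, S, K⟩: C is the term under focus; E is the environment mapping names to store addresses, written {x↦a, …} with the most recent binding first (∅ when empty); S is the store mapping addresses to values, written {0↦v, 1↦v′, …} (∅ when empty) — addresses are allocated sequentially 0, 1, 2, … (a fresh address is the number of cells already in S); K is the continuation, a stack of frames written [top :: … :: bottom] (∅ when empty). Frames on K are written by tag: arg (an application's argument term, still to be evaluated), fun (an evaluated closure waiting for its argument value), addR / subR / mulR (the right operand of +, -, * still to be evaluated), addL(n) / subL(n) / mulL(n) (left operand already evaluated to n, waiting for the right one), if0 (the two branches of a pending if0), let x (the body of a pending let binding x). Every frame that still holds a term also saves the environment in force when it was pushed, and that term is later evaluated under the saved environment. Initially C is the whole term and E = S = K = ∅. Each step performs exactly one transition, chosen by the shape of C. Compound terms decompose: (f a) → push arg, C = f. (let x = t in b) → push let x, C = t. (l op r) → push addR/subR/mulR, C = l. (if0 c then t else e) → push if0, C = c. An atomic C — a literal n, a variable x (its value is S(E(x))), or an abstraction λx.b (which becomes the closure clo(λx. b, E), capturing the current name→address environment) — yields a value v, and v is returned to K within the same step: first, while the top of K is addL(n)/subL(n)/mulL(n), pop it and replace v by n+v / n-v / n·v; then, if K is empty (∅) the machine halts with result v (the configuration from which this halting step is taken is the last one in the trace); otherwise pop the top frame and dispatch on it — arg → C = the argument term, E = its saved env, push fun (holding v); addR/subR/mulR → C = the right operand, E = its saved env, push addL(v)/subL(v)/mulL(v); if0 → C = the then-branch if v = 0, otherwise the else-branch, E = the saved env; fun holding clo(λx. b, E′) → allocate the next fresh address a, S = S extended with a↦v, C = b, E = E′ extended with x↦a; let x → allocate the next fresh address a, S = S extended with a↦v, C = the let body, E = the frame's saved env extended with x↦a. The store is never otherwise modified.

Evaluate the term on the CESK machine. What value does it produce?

Answer: 8

Derivation:
t=0: ⟨C=(let q = (if0 (-3 * 1) then 8 else 7) in (if0 q then ((λv. v) q) else 8)); E=∅; S=∅; K=∅⟩
t=1: ⟨C=(if0 (-3 * 1) then 8 else 7); E=∅; S=∅; K=[let q]⟩
t=2: ⟨C=(-3 * 1); E=∅; S=∅; K=[if0 :: let q]⟩
t=3: ⟨C=-3; E=∅; S=∅; K=[mulR :: if0 :: let q]⟩
t=4: ⟨C=1; E=∅; S=∅; K=[mulL(-3) :: if0 :: let q]⟩
t=5: ⟨C=7; E=∅; S=∅; K=[let q]⟩
t=6: ⟨C=(if0 q then ((λv. v) q) else 8); E={q↦0}; S={0↦7}; K=∅⟩
t=7: ⟨C=q; E={q↦0}; S={0↦7}; K=[if0]⟩
t=8: ⟨C=8; E={q↦0}; S={0↦7}; K=∅⟩
→ final value 8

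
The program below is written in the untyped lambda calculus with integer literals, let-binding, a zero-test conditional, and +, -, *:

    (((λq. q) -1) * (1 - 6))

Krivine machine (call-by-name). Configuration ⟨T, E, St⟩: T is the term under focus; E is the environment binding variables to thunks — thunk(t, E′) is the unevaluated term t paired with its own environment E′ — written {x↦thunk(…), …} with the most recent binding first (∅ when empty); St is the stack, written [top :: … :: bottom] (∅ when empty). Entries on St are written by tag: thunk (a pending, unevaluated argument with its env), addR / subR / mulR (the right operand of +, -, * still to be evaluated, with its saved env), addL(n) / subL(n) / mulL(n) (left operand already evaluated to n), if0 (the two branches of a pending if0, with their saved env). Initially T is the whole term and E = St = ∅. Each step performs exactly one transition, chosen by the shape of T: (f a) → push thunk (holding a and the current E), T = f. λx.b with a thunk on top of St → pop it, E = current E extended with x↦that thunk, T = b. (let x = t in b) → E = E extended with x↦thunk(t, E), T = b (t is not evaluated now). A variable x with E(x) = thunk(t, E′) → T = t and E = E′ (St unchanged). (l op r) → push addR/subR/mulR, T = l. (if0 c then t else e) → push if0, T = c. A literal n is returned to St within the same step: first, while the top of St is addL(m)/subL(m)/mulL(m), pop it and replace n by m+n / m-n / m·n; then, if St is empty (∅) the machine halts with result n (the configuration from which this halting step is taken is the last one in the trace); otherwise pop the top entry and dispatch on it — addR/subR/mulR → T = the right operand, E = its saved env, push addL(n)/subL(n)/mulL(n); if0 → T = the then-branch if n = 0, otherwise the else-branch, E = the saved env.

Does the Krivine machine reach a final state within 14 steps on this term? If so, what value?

0. [T=(((λq. q) -1) * (1 - 6)) | E=∅ | St=∅]
1. [T=((λq. q) -1) | E=∅ | St=[mulR]]
2. [T=(λq. q) | E=∅ | St=[thunk :: mulR]]
3. [T=q | E={q↦thunk(-1, ∅)} | St=[mulR]]
4. [T=-1 | E=∅ | St=[mulR]]
5. [T=(1 - 6) | E=∅ | St=[mulL(-1)]]
6. [T=1 | E=∅ | St=[subR :: mulL(-1)]]
7. [T=6 | E=∅ | St=[subL(1) :: mulL(-1)]]
→ final value 5

Answer: 5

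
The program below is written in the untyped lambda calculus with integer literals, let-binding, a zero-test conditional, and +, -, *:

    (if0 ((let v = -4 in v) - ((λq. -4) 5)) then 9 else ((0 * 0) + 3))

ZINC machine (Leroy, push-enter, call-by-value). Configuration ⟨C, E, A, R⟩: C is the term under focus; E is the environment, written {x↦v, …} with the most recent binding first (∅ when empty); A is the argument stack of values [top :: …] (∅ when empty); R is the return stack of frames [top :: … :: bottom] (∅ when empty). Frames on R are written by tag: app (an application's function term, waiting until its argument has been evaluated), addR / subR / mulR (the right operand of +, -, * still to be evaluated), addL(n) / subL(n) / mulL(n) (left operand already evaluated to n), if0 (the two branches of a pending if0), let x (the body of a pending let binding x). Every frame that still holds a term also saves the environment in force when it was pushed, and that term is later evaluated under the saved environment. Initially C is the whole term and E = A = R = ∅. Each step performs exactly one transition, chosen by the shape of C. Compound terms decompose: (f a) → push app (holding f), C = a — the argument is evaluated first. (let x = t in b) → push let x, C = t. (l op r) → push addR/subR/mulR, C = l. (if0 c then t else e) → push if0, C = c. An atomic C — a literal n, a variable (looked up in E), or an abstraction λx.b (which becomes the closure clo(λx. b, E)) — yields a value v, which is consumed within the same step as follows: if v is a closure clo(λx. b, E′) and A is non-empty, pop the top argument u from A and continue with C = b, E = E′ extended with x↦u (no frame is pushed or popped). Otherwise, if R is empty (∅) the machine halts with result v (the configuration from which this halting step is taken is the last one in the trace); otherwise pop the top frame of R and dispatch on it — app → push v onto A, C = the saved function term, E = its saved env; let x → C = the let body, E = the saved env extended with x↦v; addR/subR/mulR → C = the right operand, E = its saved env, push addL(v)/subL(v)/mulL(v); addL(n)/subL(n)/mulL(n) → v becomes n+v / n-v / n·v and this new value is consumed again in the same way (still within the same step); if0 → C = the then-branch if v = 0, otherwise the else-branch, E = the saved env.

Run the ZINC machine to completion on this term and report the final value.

Answer: 9

Machine steps:
t=0: [C=(if0 ((let v = -4 in v) - ((λq. -4) 5)) then 9 else ((0 * 0) + 3)) | E=∅ | A=∅ | R=∅]
t=1: [C=((let v = -4 in v) - ((λq. -4) 5)) | E=∅ | A=∅ | R=[if0]]
t=2: [C=(let v = -4 in v) | E=∅ | A=∅ | R=[subR :: if0]]
t=3: [C=-4 | E=∅ | A=∅ | R=[let v :: subR :: if0]]
t=4: [C=v | E={v↦-4} | A=∅ | R=[subR :: if0]]
t=5: [C=((λq. -4) 5) | E=∅ | A=∅ | R=[subL(-4) :: if0]]
t=6: [C=5 | E=∅ | A=∅ | R=[app :: subL(-4) :: if0]]
t=7: [C=(λq. -4) | E=∅ | A=[5] | R=[subL(-4) :: if0]]
t=8: [C=-4 | E={q↦5} | A=∅ | R=[subL(-4) :: if0]]
t=9: [C=9 | E=∅ | A=∅ | R=∅]
→ final value 9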